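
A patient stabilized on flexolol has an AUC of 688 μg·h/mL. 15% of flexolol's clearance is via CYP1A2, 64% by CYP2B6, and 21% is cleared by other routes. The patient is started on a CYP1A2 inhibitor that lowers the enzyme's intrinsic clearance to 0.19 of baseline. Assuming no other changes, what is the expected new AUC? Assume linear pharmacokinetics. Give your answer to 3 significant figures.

783 μg·h/mL

CYP1A2: 0.15 × 0.19 = 0.0285
CYP2B6: 0.64 (unchanged)
Other: 0.21 (unchanged)
CL_new/CL_old = 0.0285 + 0.64 + 0.21 = 0.8785.
AUC ∝ 1/CL, so new value = 688 / 0.8785 = 783 μg·h/mL.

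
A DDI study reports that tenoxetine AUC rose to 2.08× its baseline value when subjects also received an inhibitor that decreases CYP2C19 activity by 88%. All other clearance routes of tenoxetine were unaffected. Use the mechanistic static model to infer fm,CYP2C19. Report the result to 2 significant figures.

Write x for the fraction cleared via CYP2C19. The observed AUC change means clearance fell to 1/2.08 = 0.4808 of baseline.
Only the CYP2C19 route changed, so 0.4808 = x·0.12 + (1 − x), giving x = 0.59.

0.59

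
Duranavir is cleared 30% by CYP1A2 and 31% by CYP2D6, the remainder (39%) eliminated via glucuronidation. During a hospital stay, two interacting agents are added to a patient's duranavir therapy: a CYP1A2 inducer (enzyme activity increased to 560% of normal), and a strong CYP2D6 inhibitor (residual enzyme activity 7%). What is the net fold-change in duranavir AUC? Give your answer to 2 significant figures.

0.48

The CYP1A2 pathway (30% of clearance) increases to 5.6× activity: 0.3 × 5.6 = 1.68.
The CYP2D6 pathway (31% of clearance) drops to 0.07× activity: 0.31 × 0.07 = 0.0217.
Non-CYP routes (39%) are unchanged.
New clearance relative to baseline: 1.68 + 0.0217 + 0.39 = 2.0917.
Because AUC varies inversely with clearance, the combined effect is 1 / 2.0917 = 0.48.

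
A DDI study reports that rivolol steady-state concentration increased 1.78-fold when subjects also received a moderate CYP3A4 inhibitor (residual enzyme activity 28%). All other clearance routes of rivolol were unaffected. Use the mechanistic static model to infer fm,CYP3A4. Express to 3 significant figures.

Call the CYP3A4 fraction fm. After the interaction, CL_new/CL_old = fm × 0.28 + (1 − fm).
Steady-state concentration ratio = 1 / (new CL fraction), so new CL fraction = 1 / 1.78 = 0.5618.
fm × 0.28 + 1 − fm = 0.5618  ⇒  fm × (0.28 − 1) = −0.4382  ⇒  fm = 0.609.

0.609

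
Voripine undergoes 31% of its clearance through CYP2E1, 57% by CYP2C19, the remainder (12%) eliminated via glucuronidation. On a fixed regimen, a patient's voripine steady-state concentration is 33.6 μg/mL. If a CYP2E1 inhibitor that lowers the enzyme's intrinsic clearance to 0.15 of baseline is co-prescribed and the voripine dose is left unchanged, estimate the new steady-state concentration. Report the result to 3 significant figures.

CYP2E1: 0.31 × 0.15 = 0.0465
CYP2C19: 0.57 (unchanged)
Other: 0.12 (unchanged)
New clearance relative to baseline: 0.0465 + 0.57 + 0.12 = 0.7365.
Steady-state concentration ∝ 1/CL, so new value = 33.6 / 0.7365 = 45.6 μg/mL.

45.6 μg/mL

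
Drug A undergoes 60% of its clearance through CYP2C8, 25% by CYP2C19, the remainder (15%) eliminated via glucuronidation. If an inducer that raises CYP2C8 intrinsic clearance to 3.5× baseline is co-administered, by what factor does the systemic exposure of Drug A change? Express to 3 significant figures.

CYP2C8: 0.6 × 3.5 = 2.1
CYP2C19: 0.25 (unchanged)
Other: 0.15 (unchanged)
CL_new/CL_old = 2.1 + 0.25 + 0.15 = 2.5.
Since systemic exposure ∝ 1/CL, the ratio is 1 / 2.5 = 0.400.

0.400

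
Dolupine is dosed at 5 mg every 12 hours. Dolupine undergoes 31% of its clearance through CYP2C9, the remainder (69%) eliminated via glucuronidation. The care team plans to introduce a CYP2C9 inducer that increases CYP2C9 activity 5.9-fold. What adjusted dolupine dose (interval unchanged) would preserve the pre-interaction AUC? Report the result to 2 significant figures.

The CYP2C9 pathway (31% of clearance) is boosted to 5.9× activity: 0.31 × 5.9 = 1.829.
The remaining 69% of clearance is unaffected.
New clearance relative to baseline: 1.829 + 0.69 = 2.519.
To maintain the same steady-state level, dose must scale with clearance: new dose = 5 × 2.519 = 13 mg.

13 mg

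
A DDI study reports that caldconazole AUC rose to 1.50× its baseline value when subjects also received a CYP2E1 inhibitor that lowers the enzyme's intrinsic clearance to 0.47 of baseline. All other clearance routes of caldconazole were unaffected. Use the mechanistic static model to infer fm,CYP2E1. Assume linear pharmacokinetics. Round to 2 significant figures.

CL'/CL = 1 / 1.50 = 0.6667
0.47·fm + (1 − fm) = 0.6667
fm = (0.6667 − 1) / (0.47 − 1) = 0.63

0.63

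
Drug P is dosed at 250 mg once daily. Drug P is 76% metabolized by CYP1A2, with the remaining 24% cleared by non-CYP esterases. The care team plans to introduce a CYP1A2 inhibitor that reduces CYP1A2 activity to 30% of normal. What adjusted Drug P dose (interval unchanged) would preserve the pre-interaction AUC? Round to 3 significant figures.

CYP1A2: 0.76 × 0.3 = 0.228
Other: 0.24 (unchanged)
Relative clearance = 0.228 + 0.24 = 0.468.
Css,avg = (dose rate)/CL, so holding Css fixed requires dose ∝ CL: 250 × 0.468 = 117 mg.

117 mg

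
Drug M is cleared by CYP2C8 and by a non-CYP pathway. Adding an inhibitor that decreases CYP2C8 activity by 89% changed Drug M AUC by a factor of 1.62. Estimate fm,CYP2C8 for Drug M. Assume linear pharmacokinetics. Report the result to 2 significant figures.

Call the CYP2C8 fraction fm. After the interaction, CL_new/CL_old = fm × 0.11 + (1 − fm).
AUC ratio = 1 / (new CL fraction), so new CL fraction = 1 / 1.62 = 0.6173.
fm × 0.11 + 1 − fm = 0.6173  ⇒  fm × (0.11 − 1) = −0.3827  ⇒  fm = 0.43.

0.43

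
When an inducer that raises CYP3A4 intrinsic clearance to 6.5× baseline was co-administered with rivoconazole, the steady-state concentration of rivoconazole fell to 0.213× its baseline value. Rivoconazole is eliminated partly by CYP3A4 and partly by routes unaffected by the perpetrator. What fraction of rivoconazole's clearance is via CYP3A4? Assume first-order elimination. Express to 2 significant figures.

Write x for the fraction cleared via CYP3A4. The observed steady-state concentration change means clearance rose to 1/0.213 = 4.695 of baseline.
Setting x·6.5 + (1 − x) = 4.695 and solving: x = (4.695 − 1)/(6.5 − 1) = 0.67.

0.67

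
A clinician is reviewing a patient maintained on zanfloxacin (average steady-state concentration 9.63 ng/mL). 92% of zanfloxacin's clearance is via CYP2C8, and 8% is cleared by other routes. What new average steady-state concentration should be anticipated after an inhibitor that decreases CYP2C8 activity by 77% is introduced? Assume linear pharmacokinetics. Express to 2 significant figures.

33 ng/mL

The CYP2C8 pathway (92% of clearance) falls to 0.23× activity: 0.92 × 0.23 = 0.2116.
Non-CYP routes (8%) are unchanged.
New clearance relative to baseline: 0.2116 + 0.08 = 0.2916.
With dosing unchanged, average steady-state concentration scales as 1/CL: 9.63 / 0.2916 = 33 ng/mL.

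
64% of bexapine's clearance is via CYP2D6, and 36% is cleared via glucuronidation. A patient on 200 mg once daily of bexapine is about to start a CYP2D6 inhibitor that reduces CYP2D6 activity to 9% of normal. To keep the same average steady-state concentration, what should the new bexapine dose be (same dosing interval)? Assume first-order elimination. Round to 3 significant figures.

CYP2D6: 0.64 × 0.09 = 0.0576
Other: 0.36 (unchanged)
Relative clearance = 0.0576 + 0.36 = 0.4176.
Css,avg = (dose rate)/CL, so holding Css fixed requires dose ∝ CL: 200 × 0.4176 = 83.5 mg.

83.5 mg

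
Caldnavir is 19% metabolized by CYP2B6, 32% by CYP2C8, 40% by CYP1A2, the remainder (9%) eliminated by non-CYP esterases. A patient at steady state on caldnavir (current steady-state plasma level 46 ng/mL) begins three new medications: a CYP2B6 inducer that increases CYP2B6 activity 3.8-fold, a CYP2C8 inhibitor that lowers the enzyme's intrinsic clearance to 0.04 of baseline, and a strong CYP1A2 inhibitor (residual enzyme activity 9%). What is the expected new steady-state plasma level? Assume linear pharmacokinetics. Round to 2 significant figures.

CYP2B6: 0.19 × 3.8 = 0.722
CYP2C8: 0.32 × 0.04 = 0.0128
CYP1A2: 0.4 × 0.09 = 0.036
Other: 0.09 (unchanged)
New clearance relative to baseline: 0.722 + 0.0128 + 0.036 + 0.09 = 0.8608.
New steady-state plasma level = 46 / 0.8608 = 53 ng/mL (concentration scales inversely with clearance).

53 ng/mL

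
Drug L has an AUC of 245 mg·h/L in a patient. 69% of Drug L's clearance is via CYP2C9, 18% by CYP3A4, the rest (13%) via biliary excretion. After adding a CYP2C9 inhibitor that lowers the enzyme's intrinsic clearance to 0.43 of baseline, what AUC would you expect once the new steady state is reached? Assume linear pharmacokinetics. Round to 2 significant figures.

4.0 × 10² mg·h/L

The CYP2C9 pathway (69% of clearance) is reduced to 0.43× activity: 0.69 × 0.43 = 0.2967.
CYP3A4 (18%) and the residual 13% are unaffected.
Relative clearance = 0.2967 + 0.18 + 0.13 = 0.6067.
With dosing unchanged, AUC scales as 1/CL: 245 / 0.6067 = 4.0 × 10² mg·h/L.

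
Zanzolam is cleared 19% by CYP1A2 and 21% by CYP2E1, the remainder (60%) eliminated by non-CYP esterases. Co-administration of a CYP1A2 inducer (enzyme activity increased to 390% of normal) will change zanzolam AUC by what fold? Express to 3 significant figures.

0.645

The CYP1A2 pathway (19% of clearance) increases to 3.9× activity: 0.19 × 3.9 = 0.741.
CYP2E1 (21%) and the residual 60% are unaffected.
New clearance relative to baseline: 0.741 + 0.21 + 0.6 = 1.551.
AUC ratio = CL_old/CL_new = 1 / 1.551 = 0.645.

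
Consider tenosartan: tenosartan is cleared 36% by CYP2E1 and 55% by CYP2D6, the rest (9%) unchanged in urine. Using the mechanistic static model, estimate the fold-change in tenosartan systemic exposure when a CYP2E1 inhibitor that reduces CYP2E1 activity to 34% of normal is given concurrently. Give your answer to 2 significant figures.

1.3

The CYP2E1 pathway (36% of clearance) falls to 0.34× activity: 0.36 × 0.34 = 0.1224.
CYP2D6 (55%) and the residual 9% are unaffected.
New clearance relative to baseline: 0.1224 + 0.55 + 0.09 = 0.7624.
Since systemic exposure ∝ 1/CL, the ratio is 1 / 0.7624 = 1.3.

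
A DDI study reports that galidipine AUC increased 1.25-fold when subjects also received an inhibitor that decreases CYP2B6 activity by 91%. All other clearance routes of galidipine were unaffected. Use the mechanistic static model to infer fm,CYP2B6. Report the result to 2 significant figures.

CL'/CL = 1 / 1.25 = 0.8
0.09·fm + (1 − fm) = 0.8
fm = (0.8 − 1) / (0.09 − 1) = 0.22

0.22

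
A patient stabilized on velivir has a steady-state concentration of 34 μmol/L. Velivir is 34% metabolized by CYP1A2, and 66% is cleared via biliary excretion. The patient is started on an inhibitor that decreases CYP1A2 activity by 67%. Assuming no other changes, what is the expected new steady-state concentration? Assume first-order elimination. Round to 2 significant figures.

CYP1A2: 0.34 × 0.33 = 0.1122
Other: 0.66 (unchanged)
CL_new/CL_old = 0.1122 + 0.66 = 0.7722.
New steady-state concentration = baseline ÷ relative clearance = 34 / 0.7722 = 44 μmol/L.

44 μmol/L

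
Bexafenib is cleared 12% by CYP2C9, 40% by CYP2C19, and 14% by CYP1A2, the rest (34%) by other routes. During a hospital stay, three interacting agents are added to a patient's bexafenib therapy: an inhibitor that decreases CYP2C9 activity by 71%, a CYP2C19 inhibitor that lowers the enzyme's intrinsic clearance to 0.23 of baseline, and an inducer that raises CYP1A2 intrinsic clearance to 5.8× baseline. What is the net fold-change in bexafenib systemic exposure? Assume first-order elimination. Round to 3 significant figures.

The CYP2C9 pathway (12% of clearance) drops to 0.29× activity: 0.12 × 0.29 = 0.0348.
The CYP2C19 pathway (40% of clearance) drops to 0.23× activity: 0.4 × 0.23 = 0.092.
The CYP1A2 pathway (14% of clearance) increases to 5.8× activity: 0.14 × 5.8 = 0.812.
Non-CYP routes (34%) are unchanged.
CL_new/CL_old = 0.0348 + 0.092 + 0.812 + 0.34 = 1.2788.
Systemic exposure ∝ 1/CL: fold-change = 1 / 1.2788 = 0.782.

0.782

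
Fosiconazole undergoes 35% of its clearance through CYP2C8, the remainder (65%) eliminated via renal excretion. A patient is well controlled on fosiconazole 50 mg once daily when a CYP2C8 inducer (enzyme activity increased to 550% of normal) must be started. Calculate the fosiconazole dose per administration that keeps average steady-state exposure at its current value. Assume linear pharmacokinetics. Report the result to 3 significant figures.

129 mg

The CYP2C8 pathway (35% of clearance) rises to 5.5× activity: 0.35 × 5.5 = 1.925.
Non-CYP routes (65%) are unchanged.
Relative clearance = 1.925 + 0.65 = 2.575.
To maintain the same steady-state level, dose must scale with clearance: new dose = 50 × 2.575 = 129 mg.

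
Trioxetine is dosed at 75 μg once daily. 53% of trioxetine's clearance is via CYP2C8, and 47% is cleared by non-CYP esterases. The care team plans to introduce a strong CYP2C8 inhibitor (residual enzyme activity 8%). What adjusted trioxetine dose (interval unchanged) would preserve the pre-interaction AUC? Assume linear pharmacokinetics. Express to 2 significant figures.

38 μg

The CYP2C8 pathway (53% of clearance) drops to 0.08× activity: 0.53 × 0.08 = 0.0424.
Non-CYP routes (47%) are unchanged.
CL_new/CL_old = 0.0424 + 0.47 = 0.5124.
To maintain the same steady-state level, dose must scale with clearance: new dose = 75 × 0.5124 = 38 μg.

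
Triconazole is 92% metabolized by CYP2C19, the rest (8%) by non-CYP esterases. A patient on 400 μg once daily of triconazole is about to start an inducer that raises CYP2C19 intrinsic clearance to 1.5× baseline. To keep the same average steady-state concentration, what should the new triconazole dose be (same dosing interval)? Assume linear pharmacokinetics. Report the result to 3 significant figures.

The CYP2C19 pathway (92% of clearance) rises to 1.5× activity: 0.92 × 1.5 = 1.38.
The remaining 8% of clearance is unaffected.
New clearance relative to baseline: 1.38 + 0.08 = 1.46.
Exposure is unchanged when dose changes in proportion to clearance. New dose = 400 μg × 1.46 = 584 μg.

584 μg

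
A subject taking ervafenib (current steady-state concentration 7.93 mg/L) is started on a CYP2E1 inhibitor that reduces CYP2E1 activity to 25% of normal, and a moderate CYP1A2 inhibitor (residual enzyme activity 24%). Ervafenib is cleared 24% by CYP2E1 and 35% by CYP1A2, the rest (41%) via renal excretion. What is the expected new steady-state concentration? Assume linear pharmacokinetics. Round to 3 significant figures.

14.3 mg/L

The CYP2E1 pathway (24% of clearance) is reduced to 0.25× activity: 0.24 × 0.25 = 0.06.
The CYP1A2 pathway (35% of clearance) falls to 0.24× activity: 0.35 × 0.24 = 0.084.
The remaining 41% of clearance is unaffected.
CL_new/CL_old = 0.06 + 0.084 + 0.41 = 0.554.
Steady-state concentration ∝ 1/CL: new value = 7.93 / 0.554 = 14.3 mg/L.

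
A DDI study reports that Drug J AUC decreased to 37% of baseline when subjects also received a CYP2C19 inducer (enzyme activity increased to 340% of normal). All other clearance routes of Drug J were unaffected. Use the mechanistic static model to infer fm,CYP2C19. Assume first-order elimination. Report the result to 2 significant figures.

CL'/CL = 1 / 0.370 = 2.703
3.4·fm + (1 − fm) = 2.703
fm = (2.703 − 1) / (3.4 − 1) = 0.71

0.71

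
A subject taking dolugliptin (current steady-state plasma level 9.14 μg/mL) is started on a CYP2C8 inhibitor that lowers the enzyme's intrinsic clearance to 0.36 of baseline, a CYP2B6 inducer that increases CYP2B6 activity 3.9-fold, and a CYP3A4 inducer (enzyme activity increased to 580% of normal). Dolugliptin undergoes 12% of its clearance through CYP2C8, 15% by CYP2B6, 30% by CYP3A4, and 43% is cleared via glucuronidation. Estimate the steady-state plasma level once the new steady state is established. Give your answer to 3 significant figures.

The CYP2C8 pathway (12% of clearance) is reduced to 0.36× activity: 0.12 × 0.36 = 0.0432.
The CYP2B6 pathway (15% of clearance) rises to 3.9× activity: 0.15 × 3.9 = 0.585.
The CYP3A4 pathway (30% of clearance) increases to 5.8× activity: 0.3 × 5.8 = 1.74.
The remaining 43% of clearance is unaffected.
New clearance relative to baseline: 0.0432 + 0.585 + 1.74 + 0.43 = 2.7982.
Steady-state plasma level ∝ 1/CL: new value = 9.14 / 2.7982 = 3.27 μg/mL.

3.27 μg/mL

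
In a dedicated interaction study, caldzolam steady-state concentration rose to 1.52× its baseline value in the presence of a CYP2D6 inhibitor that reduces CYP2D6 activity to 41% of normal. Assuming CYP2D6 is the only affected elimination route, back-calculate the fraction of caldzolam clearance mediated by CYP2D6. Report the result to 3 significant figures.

0.580

Let x = fm,CYP2D6. Because steady-state concentration ∝ 1/CL, relative clearance fell to 1/1.52 = 0.6579.
Setting x·0.41 + (1 − x) = 0.6579 and solving: x = (0.6579 − 1)/(0.41 − 1) = 0.580.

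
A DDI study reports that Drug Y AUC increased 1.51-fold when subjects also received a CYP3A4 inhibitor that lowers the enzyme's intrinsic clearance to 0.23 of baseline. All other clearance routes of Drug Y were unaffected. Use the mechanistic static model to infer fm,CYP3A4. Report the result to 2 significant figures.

Let x = fm,CYP3A4. Because AUC ∝ 1/CL, relative clearance fell to 1/1.51 = 0.6623.
Setting x·0.23 + (1 − x) = 0.6623 and solving: x = (0.6623 − 1)/(0.23 − 1) = 0.44.

0.44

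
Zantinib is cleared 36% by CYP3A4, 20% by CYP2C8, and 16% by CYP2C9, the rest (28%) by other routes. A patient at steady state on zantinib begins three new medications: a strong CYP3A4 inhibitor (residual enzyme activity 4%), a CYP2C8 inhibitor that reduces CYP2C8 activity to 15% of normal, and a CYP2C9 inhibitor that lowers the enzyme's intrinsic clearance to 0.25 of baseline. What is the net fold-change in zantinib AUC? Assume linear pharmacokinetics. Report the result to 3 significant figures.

2.74

The CYP3A4 pathway (36% of clearance) falls to 0.04× activity: 0.36 × 0.04 = 0.0144.
The CYP2C8 pathway (20% of clearance) is reduced to 0.15× activity: 0.2 × 0.15 = 0.03.
The CYP2C9 pathway (16% of clearance) falls to 0.25× activity: 0.16 × 0.25 = 0.04.
The remaining 28% of clearance is unaffected.
Relative clearance = 0.0144 + 0.03 + 0.04 + 0.28 = 0.3644.
Because AUC varies inversely with clearance, the combined effect is 1 / 0.3644 = 2.74.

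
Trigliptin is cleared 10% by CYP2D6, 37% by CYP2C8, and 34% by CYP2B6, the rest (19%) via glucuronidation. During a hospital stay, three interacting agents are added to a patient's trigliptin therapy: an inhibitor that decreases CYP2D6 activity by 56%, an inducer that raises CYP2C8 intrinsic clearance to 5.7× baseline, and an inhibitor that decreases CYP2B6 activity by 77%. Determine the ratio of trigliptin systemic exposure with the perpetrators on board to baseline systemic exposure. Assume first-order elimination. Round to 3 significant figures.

The CYP2D6 pathway (10% of clearance) drops to 0.44× activity: 0.1 × 0.44 = 0.044.
The CYP2C8 pathway (37% of clearance) rises to 5.7× activity: 0.37 × 5.7 = 2.109.
The CYP2B6 pathway (34% of clearance) falls to 0.23× activity: 0.34 × 0.23 = 0.0782.
The remaining 19% of clearance is unaffected.
Relative clearance = 0.044 + 2.109 + 0.0782 + 0.19 = 2.4212.
Systemic exposure ∝ 1/CL: fold-change = 1 / 2.4212 = 0.413.

0.413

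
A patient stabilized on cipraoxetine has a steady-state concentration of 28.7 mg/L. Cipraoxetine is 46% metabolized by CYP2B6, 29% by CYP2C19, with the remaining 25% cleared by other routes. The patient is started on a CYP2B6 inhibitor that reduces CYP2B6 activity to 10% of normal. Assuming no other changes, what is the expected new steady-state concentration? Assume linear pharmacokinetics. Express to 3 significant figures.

The CYP2B6 pathway (46% of clearance) is reduced to 0.1× activity: 0.46 × 0.1 = 0.046.
CYP2C19 (29%) and the residual 25% are unaffected.
Relative clearance = 0.046 + 0.29 + 0.25 = 0.586.
Steady-state concentration ∝ 1/CL, so new value = 28.7 / 0.586 = 49.0 mg/L.

49.0 mg/L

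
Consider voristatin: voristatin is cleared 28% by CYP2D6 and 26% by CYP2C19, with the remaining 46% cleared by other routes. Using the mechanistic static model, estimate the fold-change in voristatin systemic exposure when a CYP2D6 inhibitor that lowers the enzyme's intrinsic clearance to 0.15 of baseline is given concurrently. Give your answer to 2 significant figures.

CYP2D6: 0.28 × 0.15 = 0.042
CYP2C19: 0.26 (unchanged)
Other: 0.46 (unchanged)
CL_new/CL_old = 0.042 + 0.26 + 0.46 = 0.762.
Systemic exposure is inversely proportional to clearance, so the fold-change is 1 / 0.762 = 1.3.

1.3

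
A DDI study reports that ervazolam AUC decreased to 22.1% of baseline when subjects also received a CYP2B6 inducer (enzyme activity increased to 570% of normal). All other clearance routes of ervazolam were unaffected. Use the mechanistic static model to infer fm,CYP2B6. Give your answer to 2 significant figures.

0.75

Let fm be the CYP2B6 fraction. New clearance relative to baseline = fm × 5.7 + (1 − fm).
AUC ratio = 1 / (new CL fraction), so new CL fraction = 1 / 0.221 = 4.525.
fm × 5.7 + 1 − fm = 4.525  ⇒  fm × (5.7 − 1) = 3.525  ⇒  fm = 0.75.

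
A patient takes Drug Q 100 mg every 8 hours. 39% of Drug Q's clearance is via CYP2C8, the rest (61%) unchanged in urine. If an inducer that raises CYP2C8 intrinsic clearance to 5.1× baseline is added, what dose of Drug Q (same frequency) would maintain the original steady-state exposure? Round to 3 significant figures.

260 mg

The CYP2C8 pathway (39% of clearance) increases to 5.1× activity: 0.39 × 5.1 = 1.989.
The remaining 61% of clearance is unaffected.
Relative clearance = 1.989 + 0.61 = 2.599.
To maintain the same steady-state level, dose must scale with clearance: new dose = 100 × 2.599 = 260 mg.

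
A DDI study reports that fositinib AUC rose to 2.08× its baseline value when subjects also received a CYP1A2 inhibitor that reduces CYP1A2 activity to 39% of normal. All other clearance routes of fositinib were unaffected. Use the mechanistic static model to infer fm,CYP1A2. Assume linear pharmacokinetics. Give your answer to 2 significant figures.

0.85

CL'/CL = 1 / 2.08 = 0.4808
0.39·fm + (1 − fm) = 0.4808
fm = (0.4808 − 1) / (0.39 − 1) = 0.85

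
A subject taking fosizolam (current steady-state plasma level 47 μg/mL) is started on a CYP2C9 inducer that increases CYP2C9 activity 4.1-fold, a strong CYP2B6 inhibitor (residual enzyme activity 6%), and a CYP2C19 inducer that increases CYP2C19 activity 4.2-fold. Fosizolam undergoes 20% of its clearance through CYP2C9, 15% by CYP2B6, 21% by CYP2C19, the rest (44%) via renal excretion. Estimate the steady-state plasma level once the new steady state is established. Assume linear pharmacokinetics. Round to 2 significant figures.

The CYP2C9 pathway (20% of clearance) increases to 4.1× activity: 0.2 × 4.1 = 0.82.
The CYP2B6 pathway (15% of clearance) is reduced to 0.06× activity: 0.15 × 0.06 = 0.009.
The CYP2C19 pathway (21% of clearance) rises to 4.2× activity: 0.21 × 4.2 = 0.882.
Non-CYP routes (44%) are unchanged.
Relative clearance = 0.82 + 0.009 + 0.882 + 0.44 = 2.151.
Dividing the baseline by the relative clearance: 47 / 2.151 = 22 μg/mL.

22 μg/mL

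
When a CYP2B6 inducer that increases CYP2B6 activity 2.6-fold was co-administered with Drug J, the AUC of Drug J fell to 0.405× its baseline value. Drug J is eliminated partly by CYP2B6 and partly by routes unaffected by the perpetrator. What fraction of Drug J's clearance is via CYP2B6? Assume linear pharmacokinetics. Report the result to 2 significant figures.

0.92

Call the CYP2B6 fraction fm. After the interaction, CL_new/CL_old = fm × 2.6 + (1 − fm).
AUC ratio = 1 / (new CL fraction), so new CL fraction = 1 / 0.405 = 2.469.
fm × 2.6 + 1 − fm = 2.469  ⇒  fm × (2.6 − 1) = 1.469  ⇒  fm = 0.92.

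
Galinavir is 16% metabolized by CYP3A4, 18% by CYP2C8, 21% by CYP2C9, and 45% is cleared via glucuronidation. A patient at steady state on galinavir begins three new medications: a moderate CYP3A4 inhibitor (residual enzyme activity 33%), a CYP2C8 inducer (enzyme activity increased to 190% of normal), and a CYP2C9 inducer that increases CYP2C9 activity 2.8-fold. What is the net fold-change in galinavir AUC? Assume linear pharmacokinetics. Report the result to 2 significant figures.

0.70

The CYP3A4 pathway (16% of clearance) drops to 0.33× activity: 0.16 × 0.33 = 0.0528.
The CYP2C8 pathway (18% of clearance) rises to 1.9× activity: 0.18 × 1.9 = 0.342.
The CYP2C9 pathway (21% of clearance) rises to 2.8× activity: 0.21 × 2.8 = 0.588.
The remaining 45% of clearance is unaffected.
New clearance relative to baseline: 0.0528 + 0.342 + 0.588 + 0.45 = 1.4328.
Because AUC varies inversely with clearance, the combined effect is 1 / 1.4328 = 0.70.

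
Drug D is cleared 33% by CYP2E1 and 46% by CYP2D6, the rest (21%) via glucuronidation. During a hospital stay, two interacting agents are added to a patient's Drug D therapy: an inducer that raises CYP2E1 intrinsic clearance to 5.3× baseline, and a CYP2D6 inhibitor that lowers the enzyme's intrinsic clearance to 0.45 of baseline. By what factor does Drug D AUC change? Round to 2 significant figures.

CYP2E1: 0.33 × 5.3 = 1.749
CYP2D6: 0.46 × 0.45 = 0.207
Other: 0.21 (unchanged)
CL_new/CL_old = 1.749 + 0.207 + 0.21 = 2.166.
AUC ∝ 1/CL: fold-change = 1 / 2.166 = 0.46.

0.46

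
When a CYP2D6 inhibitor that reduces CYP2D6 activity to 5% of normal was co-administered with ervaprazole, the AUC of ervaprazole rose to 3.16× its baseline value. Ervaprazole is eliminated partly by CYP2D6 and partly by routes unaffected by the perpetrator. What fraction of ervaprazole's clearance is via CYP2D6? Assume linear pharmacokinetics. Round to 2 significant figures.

CL'/CL = 1 / 3.16 = 0.3165
0.05·fm + (1 − fm) = 0.3165
fm = (0.3165 − 1) / (0.05 − 1) = 0.72

0.72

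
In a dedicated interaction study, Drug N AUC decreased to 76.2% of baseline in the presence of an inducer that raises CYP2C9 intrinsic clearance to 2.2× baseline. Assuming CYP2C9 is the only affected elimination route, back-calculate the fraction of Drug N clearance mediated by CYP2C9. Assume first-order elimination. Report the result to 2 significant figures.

0.26

Let fm be the CYP2C9 fraction. New clearance relative to baseline = fm × 2.2 + (1 − fm).
AUC ratio = 1 / (new CL fraction), so new CL fraction = 1 / 0.762 = 1.312.
fm × 2.2 + 1 − fm = 1.312  ⇒  fm × (2.2 − 1) = 0.3123  ⇒  fm = 0.26.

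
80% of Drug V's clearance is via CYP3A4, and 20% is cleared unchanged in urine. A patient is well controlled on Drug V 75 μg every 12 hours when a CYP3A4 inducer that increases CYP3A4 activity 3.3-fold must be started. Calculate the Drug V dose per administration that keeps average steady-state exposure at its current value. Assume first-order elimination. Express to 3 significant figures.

CYP3A4: 0.8 × 3.3 = 2.64
Other: 0.2 (unchanged)
Relative clearance = 2.64 + 0.2 = 2.84.
Css,avg = (dose rate)/CL, so holding Css fixed requires dose ∝ CL: 75 × 2.84 = 213 μg.

213 μg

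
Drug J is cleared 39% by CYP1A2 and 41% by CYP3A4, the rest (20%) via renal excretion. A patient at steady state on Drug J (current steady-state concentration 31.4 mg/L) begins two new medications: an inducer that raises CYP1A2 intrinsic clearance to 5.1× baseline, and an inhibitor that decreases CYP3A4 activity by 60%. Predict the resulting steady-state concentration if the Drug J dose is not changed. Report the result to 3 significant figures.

13.3 mg/L

CYP1A2: 0.39 × 5.1 = 1.989
CYP3A4: 0.41 × 0.4 = 0.164
Other: 0.2 (unchanged)
CL_new/CL_old = 1.989 + 0.164 + 0.2 = 2.353.
New steady-state concentration = 31.4 / 2.353 = 13.3 mg/L (concentration scales inversely with clearance).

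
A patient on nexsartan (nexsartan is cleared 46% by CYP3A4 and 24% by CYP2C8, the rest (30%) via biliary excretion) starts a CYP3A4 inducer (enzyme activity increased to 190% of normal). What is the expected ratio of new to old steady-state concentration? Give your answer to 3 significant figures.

0.707

The CYP3A4 pathway (46% of clearance) rises to 1.9× activity: 0.46 × 1.9 = 0.874.
CYP2C8 (24%) and the residual 30% are unaffected.
New clearance relative to baseline: 0.874 + 0.24 + 0.3 = 1.414.
Steady-state concentration is inversely proportional to clearance, so the fold-change is 1 / 1.414 = 0.707.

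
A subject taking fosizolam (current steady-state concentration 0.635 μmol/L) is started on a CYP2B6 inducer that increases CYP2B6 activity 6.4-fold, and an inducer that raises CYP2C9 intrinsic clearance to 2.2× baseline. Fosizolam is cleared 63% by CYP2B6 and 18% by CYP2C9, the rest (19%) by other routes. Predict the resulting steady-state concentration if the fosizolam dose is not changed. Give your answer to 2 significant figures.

0.14 μmol/L

CYP2B6: 0.63 × 6.4 = 4.032
CYP2C9: 0.18 × 2.2 = 0.396
Other: 0.19 (unchanged)
CL_new/CL_old = 4.032 + 0.396 + 0.19 = 4.618.
Dividing the baseline by the relative clearance: 0.635 / 4.618 = 0.14 μmol/L.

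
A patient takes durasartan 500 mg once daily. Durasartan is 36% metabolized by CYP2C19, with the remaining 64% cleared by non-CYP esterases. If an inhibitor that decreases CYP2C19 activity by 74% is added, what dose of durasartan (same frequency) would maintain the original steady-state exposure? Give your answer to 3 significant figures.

367 mg

The CYP2C19 pathway (36% of clearance) falls to 0.26× activity: 0.36 × 0.26 = 0.0936.
Non-CYP routes (64%) are unchanged.
New clearance relative to baseline: 0.0936 + 0.64 = 0.7336.
To maintain the same steady-state level, dose must scale with clearance: new dose = 500 × 0.7336 = 367 mg.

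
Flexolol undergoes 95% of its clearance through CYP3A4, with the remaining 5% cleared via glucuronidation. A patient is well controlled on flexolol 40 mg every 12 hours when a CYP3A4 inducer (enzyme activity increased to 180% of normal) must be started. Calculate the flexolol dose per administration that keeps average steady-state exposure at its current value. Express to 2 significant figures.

70 mg

The CYP3A4 pathway (95% of clearance) is boosted to 1.8× activity: 0.95 × 1.8 = 1.71.
The remaining 5% of clearance is unaffected.
CL_new/CL_old = 1.71 + 0.05 = 1.76.
Exposure is unchanged when dose changes in proportion to clearance. New dose = 40 mg × 1.76 = 70 mg.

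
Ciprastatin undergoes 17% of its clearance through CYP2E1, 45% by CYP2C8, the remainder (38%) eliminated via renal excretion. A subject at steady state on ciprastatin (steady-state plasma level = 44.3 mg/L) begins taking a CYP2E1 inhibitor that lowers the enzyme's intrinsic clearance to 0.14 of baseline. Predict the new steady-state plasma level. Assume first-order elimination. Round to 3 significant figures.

The CYP2E1 pathway (17% of clearance) falls to 0.14× activity: 0.17 × 0.14 = 0.0238.
CYP2C8 (45%) and the residual 38% are unaffected.
Relative clearance = 0.0238 + 0.45 + 0.38 = 0.8538.
New steady-state plasma level = baseline ÷ relative clearance = 44.3 / 0.8538 = 51.9 mg/L.

51.9 mg/L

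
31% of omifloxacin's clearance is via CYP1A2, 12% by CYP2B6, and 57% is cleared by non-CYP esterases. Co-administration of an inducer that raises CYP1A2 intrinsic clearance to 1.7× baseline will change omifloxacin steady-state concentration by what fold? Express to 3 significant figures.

The CYP1A2 pathway (31% of clearance) increases to 1.7× activity: 0.31 × 1.7 = 0.527.
CYP2B6 (12%) and the residual 57% are unaffected.
CL_new/CL_old = 0.527 + 0.12 + 0.57 = 1.217.
Since steady-state concentration ∝ 1/CL, the ratio is 1 / 1.217 = 0.822.

0.822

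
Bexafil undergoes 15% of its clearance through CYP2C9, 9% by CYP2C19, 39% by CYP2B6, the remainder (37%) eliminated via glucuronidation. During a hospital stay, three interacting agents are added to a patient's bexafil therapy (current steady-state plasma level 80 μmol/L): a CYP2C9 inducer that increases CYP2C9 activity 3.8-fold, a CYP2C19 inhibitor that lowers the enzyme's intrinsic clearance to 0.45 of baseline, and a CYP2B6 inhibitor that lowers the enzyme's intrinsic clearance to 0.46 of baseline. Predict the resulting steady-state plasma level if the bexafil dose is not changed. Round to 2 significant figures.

69 μmol/L

CYP2C9: 0.15 × 3.8 = 0.57
CYP2C19: 0.09 × 0.45 = 0.0405
CYP2B6: 0.39 × 0.46 = 0.1794
Other: 0.37 (unchanged)
New clearance relative to baseline: 0.57 + 0.0405 + 0.1794 + 0.37 = 1.1599.
New steady-state plasma level = 80 / 1.1599 = 69 μmol/L (concentration scales inversely with clearance).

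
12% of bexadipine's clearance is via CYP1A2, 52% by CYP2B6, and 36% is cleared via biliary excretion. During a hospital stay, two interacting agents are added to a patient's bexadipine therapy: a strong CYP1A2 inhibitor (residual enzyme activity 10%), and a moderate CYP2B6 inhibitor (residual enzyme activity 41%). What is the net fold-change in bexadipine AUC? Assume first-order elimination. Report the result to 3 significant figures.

1.71

CYP1A2: 0.12 × 0.1 = 0.012
CYP2B6: 0.52 × 0.41 = 0.2132
Other: 0.36 (unchanged)
Relative clearance = 0.012 + 0.2132 + 0.36 = 0.5852.
Net AUC ratio = 1 / 0.5852 = 1.71.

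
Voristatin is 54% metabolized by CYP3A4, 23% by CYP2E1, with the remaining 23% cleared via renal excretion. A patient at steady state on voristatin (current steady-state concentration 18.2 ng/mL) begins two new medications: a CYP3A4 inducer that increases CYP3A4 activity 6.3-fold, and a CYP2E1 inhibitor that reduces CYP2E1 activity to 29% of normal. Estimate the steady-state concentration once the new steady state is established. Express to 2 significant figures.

The CYP3A4 pathway (54% of clearance) increases to 6.3× activity: 0.54 × 6.3 = 3.402.
The CYP2E1 pathway (23% of clearance) is reduced to 0.29× activity: 0.23 × 0.29 = 0.0667.
Non-CYP routes (23%) are unchanged.
New clearance relative to baseline: 3.402 + 0.0667 + 0.23 = 3.6987.
Dividing the baseline by the relative clearance: 18.2 / 3.6987 = 4.9 ng/mL.

4.9 ng/mL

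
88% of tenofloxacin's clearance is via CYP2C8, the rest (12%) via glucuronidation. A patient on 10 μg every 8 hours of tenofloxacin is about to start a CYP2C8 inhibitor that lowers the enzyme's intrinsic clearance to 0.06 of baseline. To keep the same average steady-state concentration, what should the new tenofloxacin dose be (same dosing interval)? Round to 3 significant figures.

CYP2C8: 0.88 × 0.06 = 0.0528
Other: 0.12 (unchanged)
Relative clearance = 0.0528 + 0.12 = 0.1728.
Css,avg = (dose rate)/CL, so holding Css fixed requires dose ∝ CL: 10 × 0.1728 = 1.73 μg.

1.73 μg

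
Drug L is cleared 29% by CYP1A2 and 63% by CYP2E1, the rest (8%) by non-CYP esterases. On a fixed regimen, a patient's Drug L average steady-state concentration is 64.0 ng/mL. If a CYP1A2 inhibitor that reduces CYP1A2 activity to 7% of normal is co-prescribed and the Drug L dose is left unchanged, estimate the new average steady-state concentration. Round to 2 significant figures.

The CYP1A2 pathway (29% of clearance) is reduced to 0.07× activity: 0.29 × 0.07 = 0.0203.
CYP2E1 (63%) and the residual 8% are unaffected.
Relative clearance = 0.0203 + 0.63 + 0.08 = 0.7303.
New average steady-state concentration = baseline ÷ relative clearance = 64.0 / 0.7303 = 88 ng/mL.

88 ng/mL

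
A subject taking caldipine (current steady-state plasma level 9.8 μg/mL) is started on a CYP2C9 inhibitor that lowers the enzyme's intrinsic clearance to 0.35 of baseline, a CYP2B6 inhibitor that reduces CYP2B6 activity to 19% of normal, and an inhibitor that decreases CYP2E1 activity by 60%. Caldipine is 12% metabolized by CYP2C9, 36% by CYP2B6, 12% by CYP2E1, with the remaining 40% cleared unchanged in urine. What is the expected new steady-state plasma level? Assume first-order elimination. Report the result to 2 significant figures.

18 μg/mL

CYP2C9: 0.12 × 0.35 = 0.042
CYP2B6: 0.36 × 0.19 = 0.0684
CYP2E1: 0.12 × 0.4 = 0.048
Other: 0.4 (unchanged)
New clearance relative to baseline: 0.042 + 0.0684 + 0.048 + 0.4 = 0.5584.
New steady-state plasma level = 9.8 / 0.5584 = 18 μg/mL (concentration scales inversely with clearance).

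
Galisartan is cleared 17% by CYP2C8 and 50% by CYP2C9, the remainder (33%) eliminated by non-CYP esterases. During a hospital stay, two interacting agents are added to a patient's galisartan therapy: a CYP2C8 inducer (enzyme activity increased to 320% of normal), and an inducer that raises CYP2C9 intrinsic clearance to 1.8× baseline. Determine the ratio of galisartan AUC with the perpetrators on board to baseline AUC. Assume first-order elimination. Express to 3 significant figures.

0.564

CYP2C8: 0.17 × 3.2 = 0.544
CYP2C9: 0.5 × 1.8 = 0.9
Other: 0.33 (unchanged)
New clearance relative to baseline: 0.544 + 0.9 + 0.33 = 1.774.
AUC ∝ 1/CL: fold-change = 1 / 1.774 = 0.564.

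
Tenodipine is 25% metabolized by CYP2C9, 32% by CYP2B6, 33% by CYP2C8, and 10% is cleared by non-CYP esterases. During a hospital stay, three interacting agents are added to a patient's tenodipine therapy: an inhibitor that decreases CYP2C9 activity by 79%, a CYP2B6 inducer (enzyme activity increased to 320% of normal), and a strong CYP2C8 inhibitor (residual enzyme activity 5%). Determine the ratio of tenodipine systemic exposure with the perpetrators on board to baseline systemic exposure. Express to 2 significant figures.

0.84

CYP2C9: 0.25 × 0.21 = 0.0525
CYP2B6: 0.32 × 3.2 = 1.024
CYP2C8: 0.33 × 0.05 = 0.0165
Other: 0.1 (unchanged)
Relative clearance = 0.0525 + 1.024 + 0.0165 + 0.1 = 1.193.
Net systemic exposure ratio = 1 / 1.193 = 0.84.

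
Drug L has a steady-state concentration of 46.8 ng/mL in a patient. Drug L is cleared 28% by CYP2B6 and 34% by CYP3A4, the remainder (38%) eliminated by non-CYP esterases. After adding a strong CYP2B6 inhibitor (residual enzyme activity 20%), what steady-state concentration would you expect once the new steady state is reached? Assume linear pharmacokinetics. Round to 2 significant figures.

60 ng/mL

The CYP2B6 pathway (28% of clearance) is reduced to 0.2× activity: 0.28 × 0.2 = 0.056.
CYP3A4 (34%) and the residual 38% are unaffected.
CL_new/CL_old = 0.056 + 0.34 + 0.38 = 0.776.
Steady-state concentration ∝ 1/CL, so new value = 46.8 / 0.776 = 60 ng/mL.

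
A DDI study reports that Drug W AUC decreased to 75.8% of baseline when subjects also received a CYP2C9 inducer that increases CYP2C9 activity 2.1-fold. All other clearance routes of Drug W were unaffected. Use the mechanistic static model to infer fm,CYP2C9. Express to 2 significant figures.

0.29

Call the CYP2C9 fraction fm. After the interaction, CL_new/CL_old = fm × 2.1 + (1 − fm).
AUC ratio = 1 / (new CL fraction), so new CL fraction = 1 / 0.758 = 1.319.
fm × 2.1 + 1 − fm = 1.319  ⇒  fm × (2.1 − 1) = 0.3193  ⇒  fm = 0.29.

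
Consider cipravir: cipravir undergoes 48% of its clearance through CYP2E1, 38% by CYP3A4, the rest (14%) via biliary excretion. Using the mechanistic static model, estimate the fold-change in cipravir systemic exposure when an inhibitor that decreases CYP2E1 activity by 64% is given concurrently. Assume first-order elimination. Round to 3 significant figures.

CYP2E1: 0.48 × 0.36 = 0.1728
CYP3A4: 0.38 (unchanged)
Other: 0.14 (unchanged)
Relative clearance = 0.1728 + 0.38 + 0.14 = 0.6928.
Since systemic exposure ∝ 1/CL, the ratio is 1 / 0.6928 = 1.44.

1.44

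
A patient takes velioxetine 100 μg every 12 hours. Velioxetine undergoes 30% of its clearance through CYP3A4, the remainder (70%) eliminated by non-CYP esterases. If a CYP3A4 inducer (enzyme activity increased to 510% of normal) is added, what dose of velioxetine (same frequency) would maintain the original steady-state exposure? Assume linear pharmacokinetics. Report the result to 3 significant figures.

The CYP3A4 pathway (30% of clearance) rises to 5.1× activity: 0.3 × 5.1 = 1.53.
The remaining 70% of clearance is unaffected.
CL_new/CL_old = 1.53 + 0.7 = 2.23.
To maintain the same steady-state level, dose must scale with clearance: new dose = 100 × 2.23 = 223 μg.

223 μg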